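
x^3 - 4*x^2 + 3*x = x*(x - 3)*(x - 1)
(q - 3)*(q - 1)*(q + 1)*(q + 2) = q^4 - q^3 - 7*q^2 + q + 6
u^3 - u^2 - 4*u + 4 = (u - 2)*(u - 1)*(u + 2)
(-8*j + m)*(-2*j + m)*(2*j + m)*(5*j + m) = 160*j^4 + 12*j^3*m - 44*j^2*m^2 - 3*j*m^3 + m^4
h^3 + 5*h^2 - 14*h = h*(h - 2)*(h + 7)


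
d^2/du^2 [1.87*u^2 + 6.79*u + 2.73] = 3.74000000000000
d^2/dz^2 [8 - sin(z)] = sin(z)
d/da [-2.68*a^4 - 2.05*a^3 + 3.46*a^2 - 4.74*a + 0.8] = -10.72*a^3 - 6.15*a^2 + 6.92*a - 4.74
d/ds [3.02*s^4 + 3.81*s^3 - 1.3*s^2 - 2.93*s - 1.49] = 12.08*s^3 + 11.43*s^2 - 2.6*s - 2.93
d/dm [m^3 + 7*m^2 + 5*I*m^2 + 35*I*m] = 3*m^2 + m*(14 + 10*I) + 35*I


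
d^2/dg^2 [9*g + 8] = 0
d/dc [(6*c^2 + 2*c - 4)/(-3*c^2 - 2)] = 2*(3*c^2 - 24*c - 2)/(9*c^4 + 12*c^2 + 4)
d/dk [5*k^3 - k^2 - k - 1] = 15*k^2 - 2*k - 1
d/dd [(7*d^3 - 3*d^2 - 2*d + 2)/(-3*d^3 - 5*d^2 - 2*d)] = 2*(-22*d^4 - 20*d^3 + 7*d^2 + 10*d + 2)/(d^2*(9*d^4 + 30*d^3 + 37*d^2 + 20*d + 4))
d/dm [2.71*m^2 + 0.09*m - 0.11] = 5.42*m + 0.09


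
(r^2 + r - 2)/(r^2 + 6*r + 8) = (r - 1)/(r + 4)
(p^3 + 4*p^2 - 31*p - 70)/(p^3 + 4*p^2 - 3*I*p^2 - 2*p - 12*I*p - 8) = (p^3 + 4*p^2 - 31*p - 70)/(p^3 + p^2*(4 - 3*I) + p*(-2 - 12*I) - 8)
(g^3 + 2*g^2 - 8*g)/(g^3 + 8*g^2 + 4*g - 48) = g/(g + 6)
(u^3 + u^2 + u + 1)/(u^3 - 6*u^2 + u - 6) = (u + 1)/(u - 6)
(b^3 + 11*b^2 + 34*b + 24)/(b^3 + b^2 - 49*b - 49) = (b^2 + 10*b + 24)/(b^2 - 49)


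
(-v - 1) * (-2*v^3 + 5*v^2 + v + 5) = 2*v^4 - 3*v^3 - 6*v^2 - 6*v - 5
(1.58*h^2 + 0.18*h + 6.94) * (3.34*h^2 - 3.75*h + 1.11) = 5.2772*h^4 - 5.3238*h^3 + 24.2584*h^2 - 25.8252*h + 7.7034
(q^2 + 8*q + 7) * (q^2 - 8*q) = q^4 - 57*q^2 - 56*q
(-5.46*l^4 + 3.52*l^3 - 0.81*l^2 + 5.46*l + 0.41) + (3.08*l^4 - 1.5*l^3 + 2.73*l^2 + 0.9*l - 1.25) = -2.38*l^4 + 2.02*l^3 + 1.92*l^2 + 6.36*l - 0.84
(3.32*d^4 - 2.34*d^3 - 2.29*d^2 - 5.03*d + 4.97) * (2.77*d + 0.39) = 9.1964*d^5 - 5.187*d^4 - 7.2559*d^3 - 14.8262*d^2 + 11.8052*d + 1.9383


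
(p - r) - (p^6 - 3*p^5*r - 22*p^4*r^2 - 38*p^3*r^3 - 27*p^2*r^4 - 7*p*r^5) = -p^6 + 3*p^5*r + 22*p^4*r^2 + 38*p^3*r^3 + 27*p^2*r^4 + 7*p*r^5 + p - r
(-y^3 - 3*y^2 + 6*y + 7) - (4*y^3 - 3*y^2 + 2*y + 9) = -5*y^3 + 4*y - 2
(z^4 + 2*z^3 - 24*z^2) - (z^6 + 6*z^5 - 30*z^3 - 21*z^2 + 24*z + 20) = -z^6 - 6*z^5 + z^4 + 32*z^3 - 3*z^2 - 24*z - 20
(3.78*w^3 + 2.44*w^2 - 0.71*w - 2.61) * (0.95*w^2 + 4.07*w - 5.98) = 3.591*w^5 + 17.7026*w^4 - 13.3481*w^3 - 19.9604*w^2 - 6.3769*w + 15.6078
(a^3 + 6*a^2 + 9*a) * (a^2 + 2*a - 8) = a^5 + 8*a^4 + 13*a^3 - 30*a^2 - 72*a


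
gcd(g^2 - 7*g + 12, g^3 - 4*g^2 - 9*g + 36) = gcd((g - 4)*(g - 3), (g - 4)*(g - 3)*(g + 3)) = g^2 - 7*g + 12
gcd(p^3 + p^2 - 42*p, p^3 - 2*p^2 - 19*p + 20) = 1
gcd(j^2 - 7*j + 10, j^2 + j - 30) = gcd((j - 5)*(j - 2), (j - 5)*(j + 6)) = j - 5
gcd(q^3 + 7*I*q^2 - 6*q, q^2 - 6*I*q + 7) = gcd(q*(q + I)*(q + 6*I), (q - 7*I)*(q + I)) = q + I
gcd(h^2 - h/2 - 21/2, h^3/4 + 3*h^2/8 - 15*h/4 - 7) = 1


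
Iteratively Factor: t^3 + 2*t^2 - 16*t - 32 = (t + 4)*(t^2 - 2*t - 8) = (t - 4)*(t + 4)*(t + 2)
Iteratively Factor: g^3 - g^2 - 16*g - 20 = (g + 2)*(g^2 - 3*g - 10) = (g - 5)*(g + 2)*(g + 2)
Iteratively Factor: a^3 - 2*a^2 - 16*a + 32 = (a - 4)*(a^2 + 2*a - 8) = (a - 4)*(a + 4)*(a - 2)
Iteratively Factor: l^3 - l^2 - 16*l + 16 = (l - 4)*(l^2 + 3*l - 4) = (l - 4)*(l - 1)*(l + 4)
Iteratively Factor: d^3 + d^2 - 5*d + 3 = (d - 1)*(d^2 + 2*d - 3) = (d - 1)^2*(d + 3)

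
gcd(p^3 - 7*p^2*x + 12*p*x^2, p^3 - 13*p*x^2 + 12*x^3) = -p + 3*x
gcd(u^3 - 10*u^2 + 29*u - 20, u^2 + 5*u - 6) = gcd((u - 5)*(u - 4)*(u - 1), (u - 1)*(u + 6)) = u - 1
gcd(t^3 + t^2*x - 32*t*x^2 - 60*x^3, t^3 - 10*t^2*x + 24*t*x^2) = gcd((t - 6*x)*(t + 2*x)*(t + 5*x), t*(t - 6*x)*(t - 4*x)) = -t + 6*x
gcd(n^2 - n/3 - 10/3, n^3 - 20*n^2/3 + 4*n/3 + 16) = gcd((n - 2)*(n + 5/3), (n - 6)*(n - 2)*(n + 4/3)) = n - 2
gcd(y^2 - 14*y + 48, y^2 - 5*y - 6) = y - 6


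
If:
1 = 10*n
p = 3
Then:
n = 1/10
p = 3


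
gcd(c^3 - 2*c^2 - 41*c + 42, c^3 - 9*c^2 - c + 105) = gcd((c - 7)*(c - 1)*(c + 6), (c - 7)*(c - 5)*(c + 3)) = c - 7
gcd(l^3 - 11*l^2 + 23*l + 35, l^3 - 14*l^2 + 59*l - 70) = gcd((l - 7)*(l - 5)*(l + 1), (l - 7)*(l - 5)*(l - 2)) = l^2 - 12*l + 35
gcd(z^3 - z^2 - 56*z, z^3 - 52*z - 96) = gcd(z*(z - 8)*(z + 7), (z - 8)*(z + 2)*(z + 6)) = z - 8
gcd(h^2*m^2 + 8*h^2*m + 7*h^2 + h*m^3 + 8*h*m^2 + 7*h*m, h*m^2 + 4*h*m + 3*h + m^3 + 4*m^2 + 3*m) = h*m + h + m^2 + m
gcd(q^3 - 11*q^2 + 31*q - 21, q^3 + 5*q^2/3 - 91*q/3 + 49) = q - 3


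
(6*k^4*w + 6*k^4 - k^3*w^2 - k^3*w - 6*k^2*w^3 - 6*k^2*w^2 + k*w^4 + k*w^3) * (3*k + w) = 18*k^5*w + 18*k^5 + 3*k^4*w^2 + 3*k^4*w - 19*k^3*w^3 - 19*k^3*w^2 - 3*k^2*w^4 - 3*k^2*w^3 + k*w^5 + k*w^4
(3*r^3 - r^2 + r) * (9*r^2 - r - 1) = 27*r^5 - 12*r^4 + 7*r^3 - r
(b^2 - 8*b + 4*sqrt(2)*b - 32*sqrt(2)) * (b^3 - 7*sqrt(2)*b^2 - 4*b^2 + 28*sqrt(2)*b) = b^5 - 12*b^4 - 3*sqrt(2)*b^4 - 24*b^3 + 36*sqrt(2)*b^3 - 96*sqrt(2)*b^2 + 672*b^2 - 1792*b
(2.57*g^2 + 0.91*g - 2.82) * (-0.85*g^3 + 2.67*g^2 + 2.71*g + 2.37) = -2.1845*g^5 + 6.0884*g^4 + 11.7914*g^3 + 1.0276*g^2 - 5.4855*g - 6.6834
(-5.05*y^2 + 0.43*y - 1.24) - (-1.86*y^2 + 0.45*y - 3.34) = -3.19*y^2 - 0.02*y + 2.1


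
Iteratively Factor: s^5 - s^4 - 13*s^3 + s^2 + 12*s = (s + 1)*(s^4 - 2*s^3 - 11*s^2 + 12*s) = (s + 1)*(s + 3)*(s^3 - 5*s^2 + 4*s) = (s - 4)*(s + 1)*(s + 3)*(s^2 - s) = s*(s - 4)*(s + 1)*(s + 3)*(s - 1)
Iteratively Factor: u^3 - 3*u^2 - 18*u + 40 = (u - 2)*(u^2 - u - 20) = (u - 5)*(u - 2)*(u + 4)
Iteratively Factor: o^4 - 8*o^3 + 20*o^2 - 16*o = (o - 2)*(o^3 - 6*o^2 + 8*o) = (o - 4)*(o - 2)*(o^2 - 2*o) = o*(o - 4)*(o - 2)*(o - 2)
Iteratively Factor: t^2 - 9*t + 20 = (t - 5)*(t - 4)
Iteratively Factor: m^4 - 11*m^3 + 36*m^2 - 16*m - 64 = (m - 4)*(m^3 - 7*m^2 + 8*m + 16) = (m - 4)*(m + 1)*(m^2 - 8*m + 16) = (m - 4)^2*(m + 1)*(m - 4)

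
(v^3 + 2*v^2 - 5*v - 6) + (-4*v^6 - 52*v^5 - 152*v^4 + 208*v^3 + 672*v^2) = -4*v^6 - 52*v^5 - 152*v^4 + 209*v^3 + 674*v^2 - 5*v - 6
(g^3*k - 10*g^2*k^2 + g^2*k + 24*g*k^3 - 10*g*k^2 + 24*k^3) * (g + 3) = g^4*k - 10*g^3*k^2 + 4*g^3*k + 24*g^2*k^3 - 40*g^2*k^2 + 3*g^2*k + 96*g*k^3 - 30*g*k^2 + 72*k^3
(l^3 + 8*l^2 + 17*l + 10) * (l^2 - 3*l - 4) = l^5 + 5*l^4 - 11*l^3 - 73*l^2 - 98*l - 40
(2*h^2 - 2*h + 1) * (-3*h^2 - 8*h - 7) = -6*h^4 - 10*h^3 - h^2 + 6*h - 7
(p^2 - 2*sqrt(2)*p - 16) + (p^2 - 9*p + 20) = 2*p^2 - 9*p - 2*sqrt(2)*p + 4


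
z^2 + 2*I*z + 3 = (z - I)*(z + 3*I)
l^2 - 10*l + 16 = (l - 8)*(l - 2)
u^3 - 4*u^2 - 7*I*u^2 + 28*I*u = u*(u - 4)*(u - 7*I)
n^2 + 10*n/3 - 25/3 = (n - 5/3)*(n + 5)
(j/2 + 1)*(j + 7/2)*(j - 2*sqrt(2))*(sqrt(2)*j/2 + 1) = sqrt(2)*j^4/4 - j^3/2 + 11*sqrt(2)*j^3/8 - 11*j^2/4 + 3*sqrt(2)*j^2/4 - 11*sqrt(2)*j/2 - 7*j/2 - 7*sqrt(2)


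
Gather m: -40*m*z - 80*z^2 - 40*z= -40*m*z - 80*z^2 - 40*z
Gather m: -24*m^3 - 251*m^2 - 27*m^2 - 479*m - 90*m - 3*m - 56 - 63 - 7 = -24*m^3 - 278*m^2 - 572*m - 126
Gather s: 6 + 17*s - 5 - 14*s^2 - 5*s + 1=-14*s^2 + 12*s + 2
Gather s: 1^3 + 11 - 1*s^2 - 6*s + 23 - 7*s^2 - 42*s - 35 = -8*s^2 - 48*s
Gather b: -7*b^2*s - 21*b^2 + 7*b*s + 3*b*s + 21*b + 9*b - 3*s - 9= b^2*(-7*s - 21) + b*(10*s + 30) - 3*s - 9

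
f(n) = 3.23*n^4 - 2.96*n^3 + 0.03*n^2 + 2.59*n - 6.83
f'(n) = 12.92*n^3 - 8.88*n^2 + 0.06*n + 2.59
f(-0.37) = -7.57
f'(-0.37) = 0.70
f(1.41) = 1.35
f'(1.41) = 21.24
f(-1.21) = 2.25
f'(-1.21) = -33.37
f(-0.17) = -7.25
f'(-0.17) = 2.26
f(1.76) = 12.68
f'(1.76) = 45.63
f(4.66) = 1229.52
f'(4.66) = 1117.47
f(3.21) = 246.83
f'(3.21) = 338.63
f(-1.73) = 33.04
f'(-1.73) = -90.99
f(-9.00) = 23322.16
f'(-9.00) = -10135.91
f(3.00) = 182.92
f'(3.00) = 271.69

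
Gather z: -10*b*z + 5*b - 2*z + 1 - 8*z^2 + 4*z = 5*b - 8*z^2 + z*(2 - 10*b) + 1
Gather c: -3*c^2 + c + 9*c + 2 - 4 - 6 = -3*c^2 + 10*c - 8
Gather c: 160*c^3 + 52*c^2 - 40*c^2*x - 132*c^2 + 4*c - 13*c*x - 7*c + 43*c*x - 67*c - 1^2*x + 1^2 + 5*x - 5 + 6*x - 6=160*c^3 + c^2*(-40*x - 80) + c*(30*x - 70) + 10*x - 10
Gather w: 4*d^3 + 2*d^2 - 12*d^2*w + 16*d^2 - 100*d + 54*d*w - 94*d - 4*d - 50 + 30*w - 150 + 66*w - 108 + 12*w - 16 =4*d^3 + 18*d^2 - 198*d + w*(-12*d^2 + 54*d + 108) - 324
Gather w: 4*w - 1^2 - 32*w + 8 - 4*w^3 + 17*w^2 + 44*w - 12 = -4*w^3 + 17*w^2 + 16*w - 5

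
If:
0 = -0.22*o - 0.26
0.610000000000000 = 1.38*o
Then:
No Solution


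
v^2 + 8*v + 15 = (v + 3)*(v + 5)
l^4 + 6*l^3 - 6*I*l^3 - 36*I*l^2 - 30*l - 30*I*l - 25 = (l + 1)*(l + 5)*(l - 5*I)*(l - I)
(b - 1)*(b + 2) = b^2 + b - 2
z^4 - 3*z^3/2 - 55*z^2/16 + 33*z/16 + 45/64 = (z - 5/2)*(z - 3/4)*(z + 1/4)*(z + 3/2)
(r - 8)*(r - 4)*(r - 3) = r^3 - 15*r^2 + 68*r - 96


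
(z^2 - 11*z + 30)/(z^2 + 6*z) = (z^2 - 11*z + 30)/(z*(z + 6))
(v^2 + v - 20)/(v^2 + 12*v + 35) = (v - 4)/(v + 7)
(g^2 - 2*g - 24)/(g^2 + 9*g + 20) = (g - 6)/(g + 5)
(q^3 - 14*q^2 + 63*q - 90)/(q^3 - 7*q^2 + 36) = (q - 5)/(q + 2)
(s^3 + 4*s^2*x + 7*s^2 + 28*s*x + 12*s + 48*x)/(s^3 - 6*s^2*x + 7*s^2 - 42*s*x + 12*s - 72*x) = (-s - 4*x)/(-s + 6*x)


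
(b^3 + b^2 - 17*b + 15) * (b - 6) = b^4 - 5*b^3 - 23*b^2 + 117*b - 90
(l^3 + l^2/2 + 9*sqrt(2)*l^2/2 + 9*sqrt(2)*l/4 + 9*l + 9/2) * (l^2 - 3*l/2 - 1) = l^5 - l^4 + 9*sqrt(2)*l^4/2 - 9*sqrt(2)*l^3/2 + 29*l^3/4 - 63*sqrt(2)*l^2/8 - 19*l^2/2 - 63*l/4 - 9*sqrt(2)*l/4 - 9/2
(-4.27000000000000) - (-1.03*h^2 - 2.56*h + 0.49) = 1.03*h^2 + 2.56*h - 4.76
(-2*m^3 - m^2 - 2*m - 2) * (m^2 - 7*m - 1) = -2*m^5 + 13*m^4 + 7*m^3 + 13*m^2 + 16*m + 2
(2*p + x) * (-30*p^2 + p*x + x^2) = -60*p^3 - 28*p^2*x + 3*p*x^2 + x^3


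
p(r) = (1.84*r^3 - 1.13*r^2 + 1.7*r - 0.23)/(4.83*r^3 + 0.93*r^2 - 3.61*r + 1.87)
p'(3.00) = -0.01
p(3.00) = 0.34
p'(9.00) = 0.00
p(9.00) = 0.35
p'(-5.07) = 0.03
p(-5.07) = 0.47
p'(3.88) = 0.00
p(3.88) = 0.34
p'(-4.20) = 0.04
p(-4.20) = 0.50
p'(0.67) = -0.25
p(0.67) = 0.72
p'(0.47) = 1.80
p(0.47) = 0.58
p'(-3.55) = 0.07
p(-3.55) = 0.54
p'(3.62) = 0.00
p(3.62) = 0.34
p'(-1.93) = 0.76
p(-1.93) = 0.93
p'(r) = (-14.49*r^2 - 1.86*r + 3.61)*(1.84*r^3 - 1.13*r^2 + 1.7*r - 0.23)/(4.83*r^3 + 0.93*r^2 - 3.61*r + 1.87)^2 + (5.52*r^2 - 2.26*r + 1.7)/(4.83*r^3 + 0.93*r^2 - 3.61*r + 1.87)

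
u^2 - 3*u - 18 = (u - 6)*(u + 3)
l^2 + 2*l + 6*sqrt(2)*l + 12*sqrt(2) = (l + 2)*(l + 6*sqrt(2))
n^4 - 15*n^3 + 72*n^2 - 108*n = n*(n - 6)^2*(n - 3)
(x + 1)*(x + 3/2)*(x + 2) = x^3 + 9*x^2/2 + 13*x/2 + 3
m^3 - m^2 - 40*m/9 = m*(m - 8/3)*(m + 5/3)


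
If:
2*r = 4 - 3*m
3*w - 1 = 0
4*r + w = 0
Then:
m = 25/18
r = -1/12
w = 1/3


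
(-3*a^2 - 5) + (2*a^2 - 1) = -a^2 - 6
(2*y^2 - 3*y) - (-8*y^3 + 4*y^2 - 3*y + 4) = 8*y^3 - 2*y^2 - 4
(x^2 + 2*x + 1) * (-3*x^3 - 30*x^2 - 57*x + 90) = -3*x^5 - 36*x^4 - 120*x^3 - 54*x^2 + 123*x + 90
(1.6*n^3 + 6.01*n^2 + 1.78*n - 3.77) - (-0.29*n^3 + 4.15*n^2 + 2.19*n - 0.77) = 1.89*n^3 + 1.86*n^2 - 0.41*n - 3.0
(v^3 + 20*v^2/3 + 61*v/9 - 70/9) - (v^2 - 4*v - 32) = v^3 + 17*v^2/3 + 97*v/9 + 218/9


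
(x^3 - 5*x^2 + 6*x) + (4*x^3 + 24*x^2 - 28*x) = 5*x^3 + 19*x^2 - 22*x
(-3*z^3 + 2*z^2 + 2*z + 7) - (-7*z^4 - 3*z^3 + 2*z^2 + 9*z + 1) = 7*z^4 - 7*z + 6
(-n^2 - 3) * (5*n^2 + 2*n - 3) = -5*n^4 - 2*n^3 - 12*n^2 - 6*n + 9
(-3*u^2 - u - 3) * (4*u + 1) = -12*u^3 - 7*u^2 - 13*u - 3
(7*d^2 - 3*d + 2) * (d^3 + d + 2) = 7*d^5 - 3*d^4 + 9*d^3 + 11*d^2 - 4*d + 4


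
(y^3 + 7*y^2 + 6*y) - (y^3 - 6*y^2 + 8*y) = 13*y^2 - 2*y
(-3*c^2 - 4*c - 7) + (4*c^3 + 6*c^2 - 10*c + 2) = 4*c^3 + 3*c^2 - 14*c - 5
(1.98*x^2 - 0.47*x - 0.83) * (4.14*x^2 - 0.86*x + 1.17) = 8.1972*x^4 - 3.6486*x^3 - 0.7154*x^2 + 0.1639*x - 0.9711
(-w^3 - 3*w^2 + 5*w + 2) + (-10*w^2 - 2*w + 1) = -w^3 - 13*w^2 + 3*w + 3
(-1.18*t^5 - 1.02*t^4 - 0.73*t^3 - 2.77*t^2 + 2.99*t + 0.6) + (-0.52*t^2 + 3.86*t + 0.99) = -1.18*t^5 - 1.02*t^4 - 0.73*t^3 - 3.29*t^2 + 6.85*t + 1.59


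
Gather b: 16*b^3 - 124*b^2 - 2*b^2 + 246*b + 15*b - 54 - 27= 16*b^3 - 126*b^2 + 261*b - 81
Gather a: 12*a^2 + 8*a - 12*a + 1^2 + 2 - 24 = 12*a^2 - 4*a - 21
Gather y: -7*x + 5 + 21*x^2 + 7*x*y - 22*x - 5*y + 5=21*x^2 - 29*x + y*(7*x - 5) + 10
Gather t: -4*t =-4*t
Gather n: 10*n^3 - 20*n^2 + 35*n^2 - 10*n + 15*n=10*n^3 + 15*n^2 + 5*n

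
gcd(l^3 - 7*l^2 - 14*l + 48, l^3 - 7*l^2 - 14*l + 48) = l^3 - 7*l^2 - 14*l + 48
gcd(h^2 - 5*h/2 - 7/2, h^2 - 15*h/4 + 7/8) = h - 7/2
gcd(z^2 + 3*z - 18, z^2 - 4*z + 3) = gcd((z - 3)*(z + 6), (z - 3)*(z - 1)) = z - 3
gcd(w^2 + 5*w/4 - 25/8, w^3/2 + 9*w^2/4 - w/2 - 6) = 1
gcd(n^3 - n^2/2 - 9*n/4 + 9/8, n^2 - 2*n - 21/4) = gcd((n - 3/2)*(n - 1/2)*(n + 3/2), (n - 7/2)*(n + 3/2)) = n + 3/2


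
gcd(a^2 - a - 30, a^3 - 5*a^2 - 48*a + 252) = a - 6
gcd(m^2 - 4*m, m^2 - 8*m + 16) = m - 4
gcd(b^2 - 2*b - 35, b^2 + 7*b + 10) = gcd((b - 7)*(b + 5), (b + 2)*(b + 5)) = b + 5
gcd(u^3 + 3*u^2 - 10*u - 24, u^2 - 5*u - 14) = u + 2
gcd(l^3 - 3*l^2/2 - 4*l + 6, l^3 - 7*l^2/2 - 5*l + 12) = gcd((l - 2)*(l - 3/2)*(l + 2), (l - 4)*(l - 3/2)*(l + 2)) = l^2 + l/2 - 3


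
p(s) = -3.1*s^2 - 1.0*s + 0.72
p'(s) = -6.2*s - 1.0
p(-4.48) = -57.02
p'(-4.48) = 26.78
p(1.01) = -3.45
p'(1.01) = -7.26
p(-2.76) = -20.13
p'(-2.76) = 16.11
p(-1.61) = -5.71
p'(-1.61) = 8.98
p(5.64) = -103.53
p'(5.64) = -35.97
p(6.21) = -125.04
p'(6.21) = -39.50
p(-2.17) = -11.71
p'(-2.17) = 12.45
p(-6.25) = -114.12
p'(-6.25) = 37.75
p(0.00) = 0.72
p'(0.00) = -1.00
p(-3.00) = -24.18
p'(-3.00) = 17.60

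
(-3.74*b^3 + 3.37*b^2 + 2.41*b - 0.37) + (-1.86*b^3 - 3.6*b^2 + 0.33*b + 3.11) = -5.6*b^3 - 0.23*b^2 + 2.74*b + 2.74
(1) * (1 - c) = 1 - c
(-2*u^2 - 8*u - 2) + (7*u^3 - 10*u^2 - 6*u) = 7*u^3 - 12*u^2 - 14*u - 2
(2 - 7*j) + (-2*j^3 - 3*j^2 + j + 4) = -2*j^3 - 3*j^2 - 6*j + 6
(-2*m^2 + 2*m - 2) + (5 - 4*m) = -2*m^2 - 2*m + 3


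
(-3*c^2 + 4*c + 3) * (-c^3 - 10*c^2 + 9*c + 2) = 3*c^5 + 26*c^4 - 70*c^3 + 35*c + 6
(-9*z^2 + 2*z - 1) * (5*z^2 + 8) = -45*z^4 + 10*z^3 - 77*z^2 + 16*z - 8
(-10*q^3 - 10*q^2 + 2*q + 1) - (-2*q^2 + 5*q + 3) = -10*q^3 - 8*q^2 - 3*q - 2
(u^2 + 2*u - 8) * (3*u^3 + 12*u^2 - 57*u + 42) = 3*u^5 + 18*u^4 - 57*u^3 - 168*u^2 + 540*u - 336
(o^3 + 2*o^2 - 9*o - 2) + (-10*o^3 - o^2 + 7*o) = -9*o^3 + o^2 - 2*o - 2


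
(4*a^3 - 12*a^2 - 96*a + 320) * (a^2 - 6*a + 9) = 4*a^5 - 36*a^4 + 12*a^3 + 788*a^2 - 2784*a + 2880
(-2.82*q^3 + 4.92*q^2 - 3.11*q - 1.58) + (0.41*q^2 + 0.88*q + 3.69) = -2.82*q^3 + 5.33*q^2 - 2.23*q + 2.11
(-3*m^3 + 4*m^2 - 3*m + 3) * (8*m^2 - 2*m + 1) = -24*m^5 + 38*m^4 - 35*m^3 + 34*m^2 - 9*m + 3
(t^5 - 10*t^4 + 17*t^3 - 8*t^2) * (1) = t^5 - 10*t^4 + 17*t^3 - 8*t^2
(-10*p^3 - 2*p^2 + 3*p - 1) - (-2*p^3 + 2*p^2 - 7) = -8*p^3 - 4*p^2 + 3*p + 6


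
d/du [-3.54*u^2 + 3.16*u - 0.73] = 3.16 - 7.08*u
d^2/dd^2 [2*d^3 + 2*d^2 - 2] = 12*d + 4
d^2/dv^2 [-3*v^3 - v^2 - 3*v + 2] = -18*v - 2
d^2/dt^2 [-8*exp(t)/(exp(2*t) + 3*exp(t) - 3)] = 8*(-2*(2*exp(t) + 3)^2*exp(2*t) + (8*exp(t) + 9)*(exp(2*t) + 3*exp(t) - 3)*exp(t) - (exp(2*t) + 3*exp(t) - 3)^2)*exp(t)/(exp(2*t) + 3*exp(t) - 3)^3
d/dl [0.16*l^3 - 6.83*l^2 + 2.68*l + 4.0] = 0.48*l^2 - 13.66*l + 2.68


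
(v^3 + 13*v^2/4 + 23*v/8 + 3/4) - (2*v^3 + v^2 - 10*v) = -v^3 + 9*v^2/4 + 103*v/8 + 3/4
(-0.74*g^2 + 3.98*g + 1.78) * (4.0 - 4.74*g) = 3.5076*g^3 - 21.8252*g^2 + 7.4828*g + 7.12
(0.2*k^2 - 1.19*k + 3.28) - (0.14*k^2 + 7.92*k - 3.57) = 0.06*k^2 - 9.11*k + 6.85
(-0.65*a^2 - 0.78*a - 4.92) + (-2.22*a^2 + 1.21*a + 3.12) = -2.87*a^2 + 0.43*a - 1.8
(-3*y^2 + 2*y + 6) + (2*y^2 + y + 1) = -y^2 + 3*y + 7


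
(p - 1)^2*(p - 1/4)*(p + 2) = p^4 - p^3/4 - 3*p^2 + 11*p/4 - 1/2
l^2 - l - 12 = (l - 4)*(l + 3)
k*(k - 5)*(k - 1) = k^3 - 6*k^2 + 5*k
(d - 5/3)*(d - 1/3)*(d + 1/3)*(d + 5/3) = d^4 - 26*d^2/9 + 25/81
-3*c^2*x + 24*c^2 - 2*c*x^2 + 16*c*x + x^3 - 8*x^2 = (-3*c + x)*(c + x)*(x - 8)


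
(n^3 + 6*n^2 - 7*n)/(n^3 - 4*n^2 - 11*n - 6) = n*(-n^2 - 6*n + 7)/(-n^3 + 4*n^2 + 11*n + 6)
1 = 1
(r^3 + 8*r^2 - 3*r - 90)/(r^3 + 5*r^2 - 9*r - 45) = (r + 6)/(r + 3)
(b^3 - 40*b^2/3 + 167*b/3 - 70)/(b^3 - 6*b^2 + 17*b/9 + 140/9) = 3*(b - 6)/(3*b + 4)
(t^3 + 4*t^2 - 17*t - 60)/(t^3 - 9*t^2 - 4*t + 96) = (t + 5)/(t - 8)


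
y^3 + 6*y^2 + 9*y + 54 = (y + 6)*(y - 3*I)*(y + 3*I)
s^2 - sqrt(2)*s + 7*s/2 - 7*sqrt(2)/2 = (s + 7/2)*(s - sqrt(2))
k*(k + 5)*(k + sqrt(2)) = k^3 + sqrt(2)*k^2 + 5*k^2 + 5*sqrt(2)*k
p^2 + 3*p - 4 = (p - 1)*(p + 4)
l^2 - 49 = (l - 7)*(l + 7)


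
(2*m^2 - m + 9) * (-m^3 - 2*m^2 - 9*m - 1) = -2*m^5 - 3*m^4 - 25*m^3 - 11*m^2 - 80*m - 9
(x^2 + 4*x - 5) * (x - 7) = x^3 - 3*x^2 - 33*x + 35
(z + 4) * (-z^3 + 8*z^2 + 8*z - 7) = -z^4 + 4*z^3 + 40*z^2 + 25*z - 28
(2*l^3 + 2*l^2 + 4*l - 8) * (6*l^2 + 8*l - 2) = 12*l^5 + 28*l^4 + 36*l^3 - 20*l^2 - 72*l + 16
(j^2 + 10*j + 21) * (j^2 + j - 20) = j^4 + 11*j^3 + 11*j^2 - 179*j - 420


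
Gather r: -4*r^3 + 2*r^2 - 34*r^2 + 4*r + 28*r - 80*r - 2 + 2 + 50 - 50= -4*r^3 - 32*r^2 - 48*r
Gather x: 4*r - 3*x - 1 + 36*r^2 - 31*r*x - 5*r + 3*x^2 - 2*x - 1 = 36*r^2 - r + 3*x^2 + x*(-31*r - 5) - 2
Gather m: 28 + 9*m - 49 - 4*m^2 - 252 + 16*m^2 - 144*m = 12*m^2 - 135*m - 273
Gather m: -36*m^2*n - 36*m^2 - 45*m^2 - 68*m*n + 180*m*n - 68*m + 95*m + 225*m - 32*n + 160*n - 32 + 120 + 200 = m^2*(-36*n - 81) + m*(112*n + 252) + 128*n + 288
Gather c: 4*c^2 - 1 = 4*c^2 - 1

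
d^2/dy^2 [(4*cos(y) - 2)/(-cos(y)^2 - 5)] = 4*(4*(1 - 2*cos(y))*sin(y)^2*cos(y)^2 + (cos(y)^2 + 5)^2*cos(y) + (cos(y)^2 + 5)*(cos(2*y) - 2*cos(3*y)))/(cos(y)^2 + 5)^3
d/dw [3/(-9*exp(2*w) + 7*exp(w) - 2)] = (54*exp(w) - 21)*exp(w)/(9*exp(2*w) - 7*exp(w) + 2)^2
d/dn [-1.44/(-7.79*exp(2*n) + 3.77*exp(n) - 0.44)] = (5.4288 - 22.4352*exp(n))*exp(n)/(7.79*exp(2*n) - 3.77*exp(n) + 0.44)^2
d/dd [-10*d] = -10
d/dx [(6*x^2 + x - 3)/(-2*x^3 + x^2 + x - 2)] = ((-12*x - 1)*(2*x^3 - x^2 - x + 2) - (-6*x^2 + 2*x + 1)*(6*x^2 + x - 3))/(2*x^3 - x^2 - x + 2)^2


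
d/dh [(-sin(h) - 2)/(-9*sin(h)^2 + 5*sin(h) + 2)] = (-9*sin(h)^2 - 36*sin(h) + 8)*cos(h)/(-9*sin(h)^2 + 5*sin(h) + 2)^2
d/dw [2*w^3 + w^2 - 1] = 2*w*(3*w + 1)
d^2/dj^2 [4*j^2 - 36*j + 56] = 8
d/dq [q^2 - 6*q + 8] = 2*q - 6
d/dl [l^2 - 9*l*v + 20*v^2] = 2*l - 9*v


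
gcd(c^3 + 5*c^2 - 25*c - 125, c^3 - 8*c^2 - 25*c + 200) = c^2 - 25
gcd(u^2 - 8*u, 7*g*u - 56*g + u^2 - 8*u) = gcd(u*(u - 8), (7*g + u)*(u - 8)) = u - 8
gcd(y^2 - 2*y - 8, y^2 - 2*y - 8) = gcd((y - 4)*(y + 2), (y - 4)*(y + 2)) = y^2 - 2*y - 8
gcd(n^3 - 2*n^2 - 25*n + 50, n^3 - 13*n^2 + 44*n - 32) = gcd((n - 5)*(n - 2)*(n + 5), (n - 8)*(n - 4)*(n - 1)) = 1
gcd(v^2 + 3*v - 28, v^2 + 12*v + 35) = v + 7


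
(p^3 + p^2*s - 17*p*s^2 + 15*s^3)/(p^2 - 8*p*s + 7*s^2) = (p^2 + 2*p*s - 15*s^2)/(p - 7*s)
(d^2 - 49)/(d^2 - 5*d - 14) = (d + 7)/(d + 2)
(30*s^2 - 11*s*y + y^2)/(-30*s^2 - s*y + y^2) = (-5*s + y)/(5*s + y)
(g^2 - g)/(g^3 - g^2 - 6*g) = (1 - g)/(-g^2 + g + 6)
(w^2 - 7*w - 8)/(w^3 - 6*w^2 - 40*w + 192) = (w + 1)/(w^2 + 2*w - 24)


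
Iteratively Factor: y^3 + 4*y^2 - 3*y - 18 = (y + 3)*(y^2 + y - 6) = (y - 2)*(y + 3)*(y + 3)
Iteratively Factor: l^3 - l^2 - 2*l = (l - 2)*(l^2 + l) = l*(l - 2)*(l + 1)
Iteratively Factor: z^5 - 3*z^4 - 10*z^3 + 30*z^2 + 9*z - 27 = (z - 3)*(z^4 - 10*z^2 + 9) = (z - 3)*(z + 3)*(z^3 - 3*z^2 - z + 3) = (z - 3)^2*(z + 3)*(z^2 - 1) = (z - 3)^2*(z - 1)*(z + 3)*(z + 1)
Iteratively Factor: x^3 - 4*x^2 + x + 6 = (x + 1)*(x^2 - 5*x + 6) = (x - 3)*(x + 1)*(x - 2)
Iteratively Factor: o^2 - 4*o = (o)*(o - 4)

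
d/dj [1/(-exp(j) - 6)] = exp(j)/(exp(j) + 6)^2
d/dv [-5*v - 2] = -5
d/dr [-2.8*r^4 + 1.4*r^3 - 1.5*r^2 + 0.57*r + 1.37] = -11.2*r^3 + 4.2*r^2 - 3.0*r + 0.57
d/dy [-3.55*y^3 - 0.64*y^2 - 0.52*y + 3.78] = -10.65*y^2 - 1.28*y - 0.52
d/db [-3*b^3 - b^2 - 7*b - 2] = -9*b^2 - 2*b - 7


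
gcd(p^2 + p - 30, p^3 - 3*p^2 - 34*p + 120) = p^2 + p - 30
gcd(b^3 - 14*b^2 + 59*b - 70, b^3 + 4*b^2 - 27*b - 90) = b - 5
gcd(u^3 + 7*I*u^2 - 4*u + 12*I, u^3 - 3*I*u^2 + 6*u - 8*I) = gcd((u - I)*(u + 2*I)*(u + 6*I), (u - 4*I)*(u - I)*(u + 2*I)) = u^2 + I*u + 2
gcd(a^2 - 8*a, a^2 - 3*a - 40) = a - 8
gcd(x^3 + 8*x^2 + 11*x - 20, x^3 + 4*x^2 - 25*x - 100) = x^2 + 9*x + 20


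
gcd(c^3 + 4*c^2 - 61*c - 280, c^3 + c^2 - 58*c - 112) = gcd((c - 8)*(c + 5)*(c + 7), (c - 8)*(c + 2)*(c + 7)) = c^2 - c - 56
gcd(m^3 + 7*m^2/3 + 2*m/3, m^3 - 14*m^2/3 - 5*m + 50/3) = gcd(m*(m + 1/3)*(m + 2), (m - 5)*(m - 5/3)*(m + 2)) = m + 2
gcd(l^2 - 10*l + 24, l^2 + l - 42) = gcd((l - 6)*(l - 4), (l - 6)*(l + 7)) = l - 6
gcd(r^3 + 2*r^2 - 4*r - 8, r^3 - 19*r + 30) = r - 2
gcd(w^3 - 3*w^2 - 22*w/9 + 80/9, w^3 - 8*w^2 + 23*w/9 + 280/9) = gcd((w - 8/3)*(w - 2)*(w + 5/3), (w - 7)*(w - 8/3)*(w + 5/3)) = w^2 - w - 40/9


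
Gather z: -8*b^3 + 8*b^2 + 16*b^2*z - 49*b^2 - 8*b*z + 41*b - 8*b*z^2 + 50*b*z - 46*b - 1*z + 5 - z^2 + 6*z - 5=-8*b^3 - 41*b^2 - 5*b + z^2*(-8*b - 1) + z*(16*b^2 + 42*b + 5)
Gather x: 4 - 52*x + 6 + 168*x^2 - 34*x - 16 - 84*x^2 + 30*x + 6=84*x^2 - 56*x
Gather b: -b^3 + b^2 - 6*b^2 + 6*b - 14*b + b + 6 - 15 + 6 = -b^3 - 5*b^2 - 7*b - 3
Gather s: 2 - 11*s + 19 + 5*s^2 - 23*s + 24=5*s^2 - 34*s + 45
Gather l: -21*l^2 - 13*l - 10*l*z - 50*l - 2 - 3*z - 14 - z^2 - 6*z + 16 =-21*l^2 + l*(-10*z - 63) - z^2 - 9*z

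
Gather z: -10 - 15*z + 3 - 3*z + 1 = -18*z - 6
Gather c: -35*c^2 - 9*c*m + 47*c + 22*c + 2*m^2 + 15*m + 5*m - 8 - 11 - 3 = -35*c^2 + c*(69 - 9*m) + 2*m^2 + 20*m - 22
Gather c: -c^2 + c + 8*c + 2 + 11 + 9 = -c^2 + 9*c + 22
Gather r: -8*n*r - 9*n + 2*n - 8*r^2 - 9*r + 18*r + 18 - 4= -7*n - 8*r^2 + r*(9 - 8*n) + 14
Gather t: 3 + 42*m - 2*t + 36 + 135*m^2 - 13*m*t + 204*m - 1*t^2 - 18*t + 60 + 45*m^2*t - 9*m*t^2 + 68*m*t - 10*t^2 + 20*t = 135*m^2 + 246*m + t^2*(-9*m - 11) + t*(45*m^2 + 55*m) + 99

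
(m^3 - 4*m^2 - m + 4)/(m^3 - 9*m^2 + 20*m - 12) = (m^2 - 3*m - 4)/(m^2 - 8*m + 12)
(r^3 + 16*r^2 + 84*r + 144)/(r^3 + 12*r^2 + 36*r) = (r + 4)/r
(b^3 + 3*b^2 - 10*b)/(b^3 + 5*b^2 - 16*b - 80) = b*(b - 2)/(b^2 - 16)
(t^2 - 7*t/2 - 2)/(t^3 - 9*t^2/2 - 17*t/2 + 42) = (2*t + 1)/(2*t^2 - t - 21)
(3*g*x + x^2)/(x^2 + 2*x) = (3*g + x)/(x + 2)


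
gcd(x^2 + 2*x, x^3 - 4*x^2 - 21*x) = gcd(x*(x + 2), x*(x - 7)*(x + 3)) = x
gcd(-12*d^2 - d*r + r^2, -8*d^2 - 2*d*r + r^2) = -4*d + r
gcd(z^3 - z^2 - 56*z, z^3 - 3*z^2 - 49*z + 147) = z + 7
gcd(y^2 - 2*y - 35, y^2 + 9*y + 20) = y + 5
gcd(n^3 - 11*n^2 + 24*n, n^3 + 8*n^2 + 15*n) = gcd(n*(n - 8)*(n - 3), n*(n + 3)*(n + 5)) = n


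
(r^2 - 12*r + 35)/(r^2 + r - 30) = (r - 7)/(r + 6)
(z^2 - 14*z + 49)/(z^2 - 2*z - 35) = (z - 7)/(z + 5)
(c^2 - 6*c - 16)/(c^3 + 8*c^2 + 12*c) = (c - 8)/(c*(c + 6))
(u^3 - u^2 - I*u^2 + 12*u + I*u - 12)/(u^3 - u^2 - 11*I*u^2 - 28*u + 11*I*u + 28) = (u + 3*I)/(u - 7*I)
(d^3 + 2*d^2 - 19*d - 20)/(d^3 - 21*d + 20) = (d + 1)/(d - 1)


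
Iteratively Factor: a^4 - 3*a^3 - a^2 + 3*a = (a)*(a^3 - 3*a^2 - a + 3) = a*(a - 3)*(a^2 - 1) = a*(a - 3)*(a - 1)*(a + 1)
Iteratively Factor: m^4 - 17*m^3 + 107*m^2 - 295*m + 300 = (m - 4)*(m^3 - 13*m^2 + 55*m - 75) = (m - 5)*(m - 4)*(m^2 - 8*m + 15) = (m - 5)*(m - 4)*(m - 3)*(m - 5)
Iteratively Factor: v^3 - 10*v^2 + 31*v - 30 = (v - 5)*(v^2 - 5*v + 6) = (v - 5)*(v - 2)*(v - 3)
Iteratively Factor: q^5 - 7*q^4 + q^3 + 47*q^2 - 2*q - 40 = (q - 1)*(q^4 - 6*q^3 - 5*q^2 + 42*q + 40) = (q - 1)*(q + 1)*(q^3 - 7*q^2 + 2*q + 40) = (q - 5)*(q - 1)*(q + 1)*(q^2 - 2*q - 8) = (q - 5)*(q - 4)*(q - 1)*(q + 1)*(q + 2)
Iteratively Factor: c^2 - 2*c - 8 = (c + 2)*(c - 4)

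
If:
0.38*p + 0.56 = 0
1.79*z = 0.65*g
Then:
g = 2.75384615384615*z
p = -1.47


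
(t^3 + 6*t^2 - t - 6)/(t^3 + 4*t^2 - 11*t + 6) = (t + 1)/(t - 1)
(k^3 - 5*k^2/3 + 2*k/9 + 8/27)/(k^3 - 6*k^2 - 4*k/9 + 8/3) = (9*k^2 - 9*k - 4)/(3*(3*k^2 - 16*k - 12))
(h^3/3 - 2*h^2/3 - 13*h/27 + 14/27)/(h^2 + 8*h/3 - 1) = (9*h^3 - 18*h^2 - 13*h + 14)/(9*(3*h^2 + 8*h - 3))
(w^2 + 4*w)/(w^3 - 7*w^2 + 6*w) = (w + 4)/(w^2 - 7*w + 6)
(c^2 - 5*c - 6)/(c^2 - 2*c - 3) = (c - 6)/(c - 3)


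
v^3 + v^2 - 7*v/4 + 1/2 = (v - 1/2)^2*(v + 2)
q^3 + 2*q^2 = q^2*(q + 2)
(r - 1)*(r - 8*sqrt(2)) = r^2 - 8*sqrt(2)*r - r + 8*sqrt(2)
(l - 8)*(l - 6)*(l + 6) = l^3 - 8*l^2 - 36*l + 288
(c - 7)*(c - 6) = c^2 - 13*c + 42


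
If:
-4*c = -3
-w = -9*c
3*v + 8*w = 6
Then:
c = 3/4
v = -16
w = 27/4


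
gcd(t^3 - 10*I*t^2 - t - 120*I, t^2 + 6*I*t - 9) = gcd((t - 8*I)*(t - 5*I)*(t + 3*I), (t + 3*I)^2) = t + 3*I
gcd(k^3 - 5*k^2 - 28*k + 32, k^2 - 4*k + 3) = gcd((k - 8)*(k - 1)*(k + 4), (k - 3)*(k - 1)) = k - 1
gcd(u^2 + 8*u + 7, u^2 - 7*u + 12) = 1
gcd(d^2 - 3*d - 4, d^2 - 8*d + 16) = d - 4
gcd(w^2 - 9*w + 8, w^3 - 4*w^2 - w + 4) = w - 1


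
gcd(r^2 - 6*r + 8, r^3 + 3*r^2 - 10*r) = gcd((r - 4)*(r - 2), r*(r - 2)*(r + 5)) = r - 2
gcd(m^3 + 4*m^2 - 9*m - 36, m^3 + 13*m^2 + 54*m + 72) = m^2 + 7*m + 12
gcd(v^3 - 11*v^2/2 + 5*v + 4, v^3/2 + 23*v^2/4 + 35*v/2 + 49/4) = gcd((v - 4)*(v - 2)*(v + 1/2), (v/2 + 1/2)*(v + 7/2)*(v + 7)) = 1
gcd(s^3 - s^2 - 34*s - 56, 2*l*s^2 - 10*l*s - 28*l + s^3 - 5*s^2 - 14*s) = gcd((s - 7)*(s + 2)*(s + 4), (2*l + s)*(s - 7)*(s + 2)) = s^2 - 5*s - 14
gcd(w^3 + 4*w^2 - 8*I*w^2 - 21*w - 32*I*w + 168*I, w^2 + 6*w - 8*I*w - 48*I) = w - 8*I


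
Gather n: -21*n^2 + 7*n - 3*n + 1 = -21*n^2 + 4*n + 1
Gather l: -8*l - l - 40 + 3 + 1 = -9*l - 36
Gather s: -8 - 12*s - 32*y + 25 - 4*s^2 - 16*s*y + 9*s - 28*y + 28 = -4*s^2 + s*(-16*y - 3) - 60*y + 45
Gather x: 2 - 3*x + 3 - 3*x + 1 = 6 - 6*x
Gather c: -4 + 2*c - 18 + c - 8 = 3*c - 30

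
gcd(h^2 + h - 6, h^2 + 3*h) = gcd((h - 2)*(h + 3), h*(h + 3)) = h + 3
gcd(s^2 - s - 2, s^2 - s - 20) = 1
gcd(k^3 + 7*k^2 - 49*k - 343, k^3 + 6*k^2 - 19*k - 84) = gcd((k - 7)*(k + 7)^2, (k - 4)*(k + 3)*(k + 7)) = k + 7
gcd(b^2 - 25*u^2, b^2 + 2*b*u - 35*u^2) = -b + 5*u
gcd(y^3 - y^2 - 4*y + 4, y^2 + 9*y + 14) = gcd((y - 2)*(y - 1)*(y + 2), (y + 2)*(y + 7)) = y + 2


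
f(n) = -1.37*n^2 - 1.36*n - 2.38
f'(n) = -2.74*n - 1.36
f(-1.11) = -2.56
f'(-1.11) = 1.68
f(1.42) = -7.07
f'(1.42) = -5.25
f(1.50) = -7.50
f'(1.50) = -5.47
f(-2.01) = -5.18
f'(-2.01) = 4.15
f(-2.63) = -8.28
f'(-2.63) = 5.85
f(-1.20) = -2.72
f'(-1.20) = 1.93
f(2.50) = -14.34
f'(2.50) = -8.21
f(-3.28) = -12.66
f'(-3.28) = 7.63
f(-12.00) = -183.34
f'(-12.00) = 31.52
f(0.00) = -2.38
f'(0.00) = -1.36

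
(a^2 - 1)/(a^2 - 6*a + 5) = (a + 1)/(a - 5)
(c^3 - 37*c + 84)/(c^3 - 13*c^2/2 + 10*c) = 2*(c^2 + 4*c - 21)/(c*(2*c - 5))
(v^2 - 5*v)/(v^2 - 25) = v/(v + 5)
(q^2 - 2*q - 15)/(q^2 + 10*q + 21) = (q - 5)/(q + 7)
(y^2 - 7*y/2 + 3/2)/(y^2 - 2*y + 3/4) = 2*(y - 3)/(2*y - 3)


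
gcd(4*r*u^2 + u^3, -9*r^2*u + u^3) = u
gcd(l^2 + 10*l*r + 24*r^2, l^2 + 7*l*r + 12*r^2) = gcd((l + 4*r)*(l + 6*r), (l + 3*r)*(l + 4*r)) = l + 4*r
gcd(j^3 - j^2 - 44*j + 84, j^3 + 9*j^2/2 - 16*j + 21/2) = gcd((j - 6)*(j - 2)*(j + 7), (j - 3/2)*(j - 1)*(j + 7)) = j + 7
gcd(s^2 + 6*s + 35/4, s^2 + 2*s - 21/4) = s + 7/2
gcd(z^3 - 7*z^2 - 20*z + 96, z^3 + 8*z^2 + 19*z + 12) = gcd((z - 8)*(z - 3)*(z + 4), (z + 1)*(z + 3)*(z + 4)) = z + 4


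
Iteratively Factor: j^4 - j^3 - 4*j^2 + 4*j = (j - 1)*(j^3 - 4*j) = (j - 1)*(j + 2)*(j^2 - 2*j) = j*(j - 1)*(j + 2)*(j - 2)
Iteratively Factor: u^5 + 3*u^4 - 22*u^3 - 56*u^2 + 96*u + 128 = (u - 4)*(u^4 + 7*u^3 + 6*u^2 - 32*u - 32) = (u - 4)*(u + 4)*(u^3 + 3*u^2 - 6*u - 8) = (u - 4)*(u + 1)*(u + 4)*(u^2 + 2*u - 8) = (u - 4)*(u - 2)*(u + 1)*(u + 4)*(u + 4)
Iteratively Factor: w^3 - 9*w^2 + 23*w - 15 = (w - 3)*(w^2 - 6*w + 5) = (w - 3)*(w - 1)*(w - 5)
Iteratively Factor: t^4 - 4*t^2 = (t + 2)*(t^3 - 2*t^2) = t*(t + 2)*(t^2 - 2*t) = t^2*(t + 2)*(t - 2)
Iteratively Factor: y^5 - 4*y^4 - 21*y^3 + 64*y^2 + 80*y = (y + 1)*(y^4 - 5*y^3 - 16*y^2 + 80*y) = y*(y + 1)*(y^3 - 5*y^2 - 16*y + 80) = y*(y + 1)*(y + 4)*(y^2 - 9*y + 20) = y*(y - 5)*(y + 1)*(y + 4)*(y - 4)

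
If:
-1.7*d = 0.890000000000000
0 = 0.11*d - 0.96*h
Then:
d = -0.52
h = -0.06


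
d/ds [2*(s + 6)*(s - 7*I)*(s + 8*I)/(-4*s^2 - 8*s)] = (-s^4 - 4*s^3 + 4*s^2*(11 + I) + 672*s + 672)/(2*s^2*(s^2 + 4*s + 4))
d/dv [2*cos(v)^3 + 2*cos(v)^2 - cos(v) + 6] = (-6*cos(v)^2 - 4*cos(v) + 1)*sin(v)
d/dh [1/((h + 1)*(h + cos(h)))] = (-h + (h + 1)*(sin(h) - 1) - cos(h))/((h + 1)^2*(h + cos(h))^2)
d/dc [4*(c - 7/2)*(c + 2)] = 8*c - 6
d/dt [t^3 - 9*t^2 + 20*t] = 3*t^2 - 18*t + 20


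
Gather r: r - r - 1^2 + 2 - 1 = 0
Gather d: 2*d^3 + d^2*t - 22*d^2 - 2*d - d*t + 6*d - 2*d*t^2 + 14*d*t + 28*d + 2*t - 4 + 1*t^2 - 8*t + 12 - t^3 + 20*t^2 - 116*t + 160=2*d^3 + d^2*(t - 22) + d*(-2*t^2 + 13*t + 32) - t^3 + 21*t^2 - 122*t + 168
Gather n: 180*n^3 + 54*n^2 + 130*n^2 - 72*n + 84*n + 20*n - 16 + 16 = 180*n^3 + 184*n^2 + 32*n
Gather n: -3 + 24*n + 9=24*n + 6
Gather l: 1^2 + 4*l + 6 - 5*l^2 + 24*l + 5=-5*l^2 + 28*l + 12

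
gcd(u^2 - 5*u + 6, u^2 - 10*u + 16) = u - 2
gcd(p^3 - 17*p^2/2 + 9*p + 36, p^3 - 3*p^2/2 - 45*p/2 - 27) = p^2 - 9*p/2 - 9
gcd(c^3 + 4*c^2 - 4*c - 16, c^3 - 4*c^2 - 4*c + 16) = c^2 - 4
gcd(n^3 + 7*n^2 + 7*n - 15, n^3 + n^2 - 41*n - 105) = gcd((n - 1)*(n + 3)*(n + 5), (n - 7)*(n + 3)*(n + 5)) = n^2 + 8*n + 15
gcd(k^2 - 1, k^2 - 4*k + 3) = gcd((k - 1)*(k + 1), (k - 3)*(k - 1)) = k - 1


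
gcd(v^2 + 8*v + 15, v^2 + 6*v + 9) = v + 3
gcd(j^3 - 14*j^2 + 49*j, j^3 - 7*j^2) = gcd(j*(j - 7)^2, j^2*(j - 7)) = j^2 - 7*j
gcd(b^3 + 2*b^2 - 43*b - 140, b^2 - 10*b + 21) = b - 7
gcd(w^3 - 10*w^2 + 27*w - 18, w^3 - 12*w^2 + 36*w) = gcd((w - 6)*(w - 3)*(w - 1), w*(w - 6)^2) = w - 6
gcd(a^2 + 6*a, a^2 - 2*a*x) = a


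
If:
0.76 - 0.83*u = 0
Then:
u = 0.92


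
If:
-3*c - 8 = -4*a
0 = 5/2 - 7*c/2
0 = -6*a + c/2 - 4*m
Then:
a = 71/28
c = 5/7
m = -26/7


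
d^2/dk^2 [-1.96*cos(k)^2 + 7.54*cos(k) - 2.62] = -7.54*cos(k) + 3.92*cos(2*k)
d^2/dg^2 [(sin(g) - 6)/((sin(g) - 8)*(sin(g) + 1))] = (-sin(g)^4 + 18*sin(g)^3 - 190*sin(g)^2 + 696*sin(g) - 796)/((sin(g) - 8)^3*(sin(g) + 1)^2)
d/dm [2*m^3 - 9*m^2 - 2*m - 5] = 6*m^2 - 18*m - 2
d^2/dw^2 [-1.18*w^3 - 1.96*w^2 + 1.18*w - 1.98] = -7.08*w - 3.92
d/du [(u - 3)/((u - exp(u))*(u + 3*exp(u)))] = (-(1 - exp(u))*(u - 3)*(u + 3*exp(u)) - (u - 3)*(u - exp(u))*(3*exp(u) + 1) + (u - exp(u))*(u + 3*exp(u)))/((u - exp(u))^2*(u + 3*exp(u))^2)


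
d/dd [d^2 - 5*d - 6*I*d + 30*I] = 2*d - 5 - 6*I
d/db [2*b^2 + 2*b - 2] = 4*b + 2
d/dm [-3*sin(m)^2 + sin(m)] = (1 - 6*sin(m))*cos(m)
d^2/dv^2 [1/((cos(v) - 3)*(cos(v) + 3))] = 2*(-2*sin(v)^4 + 19*sin(v)^2 - 8)/((cos(v) - 3)^3*(cos(v) + 3)^3)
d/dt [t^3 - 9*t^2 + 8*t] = 3*t^2 - 18*t + 8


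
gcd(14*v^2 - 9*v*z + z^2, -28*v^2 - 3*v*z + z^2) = -7*v + z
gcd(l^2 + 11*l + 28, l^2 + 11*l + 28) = l^2 + 11*l + 28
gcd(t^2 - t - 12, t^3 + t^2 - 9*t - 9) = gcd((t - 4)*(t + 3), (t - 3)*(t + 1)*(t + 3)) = t + 3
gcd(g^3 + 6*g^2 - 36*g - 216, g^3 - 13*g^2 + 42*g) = g - 6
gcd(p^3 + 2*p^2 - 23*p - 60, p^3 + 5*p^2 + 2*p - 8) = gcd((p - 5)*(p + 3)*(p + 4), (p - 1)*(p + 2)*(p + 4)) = p + 4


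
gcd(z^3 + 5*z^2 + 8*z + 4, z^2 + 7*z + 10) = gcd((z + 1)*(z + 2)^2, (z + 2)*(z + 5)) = z + 2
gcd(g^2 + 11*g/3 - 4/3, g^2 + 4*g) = g + 4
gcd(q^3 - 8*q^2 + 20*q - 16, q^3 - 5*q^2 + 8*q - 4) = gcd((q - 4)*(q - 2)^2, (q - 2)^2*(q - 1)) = q^2 - 4*q + 4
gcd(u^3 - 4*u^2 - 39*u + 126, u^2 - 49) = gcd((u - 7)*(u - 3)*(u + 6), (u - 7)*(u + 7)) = u - 7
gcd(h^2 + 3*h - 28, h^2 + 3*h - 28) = h^2 + 3*h - 28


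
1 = 1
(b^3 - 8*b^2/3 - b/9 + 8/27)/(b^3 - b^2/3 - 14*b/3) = (-27*b^3 + 72*b^2 + 3*b - 8)/(9*b*(-3*b^2 + b + 14))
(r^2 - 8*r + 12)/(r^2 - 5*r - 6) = (r - 2)/(r + 1)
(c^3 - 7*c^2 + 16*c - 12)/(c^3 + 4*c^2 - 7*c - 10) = (c^2 - 5*c + 6)/(c^2 + 6*c + 5)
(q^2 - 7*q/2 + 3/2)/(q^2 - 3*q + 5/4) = 2*(q - 3)/(2*q - 5)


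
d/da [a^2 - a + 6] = 2*a - 1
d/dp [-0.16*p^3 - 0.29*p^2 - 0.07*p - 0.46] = -0.48*p^2 - 0.58*p - 0.07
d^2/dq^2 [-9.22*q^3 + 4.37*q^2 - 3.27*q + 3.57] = 8.74 - 55.32*q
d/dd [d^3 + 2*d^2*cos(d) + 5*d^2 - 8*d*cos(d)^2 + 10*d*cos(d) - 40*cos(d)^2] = -2*d^2*sin(d) + 3*d^2 - 10*d*sin(d) + 8*d*sin(2*d) + 4*d*cos(d) + 10*d + 40*sin(2*d) - 8*cos(d)^2 + 10*cos(d)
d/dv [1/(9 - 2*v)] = 2/(2*v - 9)^2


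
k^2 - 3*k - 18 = (k - 6)*(k + 3)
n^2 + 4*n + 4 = (n + 2)^2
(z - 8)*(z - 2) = z^2 - 10*z + 16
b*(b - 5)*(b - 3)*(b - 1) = b^4 - 9*b^3 + 23*b^2 - 15*b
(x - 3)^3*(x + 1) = x^4 - 8*x^3 + 18*x^2 - 27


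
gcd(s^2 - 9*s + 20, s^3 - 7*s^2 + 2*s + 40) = s^2 - 9*s + 20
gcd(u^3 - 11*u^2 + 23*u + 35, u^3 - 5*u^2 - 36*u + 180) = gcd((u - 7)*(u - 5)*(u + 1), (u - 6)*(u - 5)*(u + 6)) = u - 5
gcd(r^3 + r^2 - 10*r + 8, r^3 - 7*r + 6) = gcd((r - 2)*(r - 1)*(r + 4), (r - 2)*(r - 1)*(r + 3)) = r^2 - 3*r + 2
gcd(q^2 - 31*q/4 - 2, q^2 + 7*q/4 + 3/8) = q + 1/4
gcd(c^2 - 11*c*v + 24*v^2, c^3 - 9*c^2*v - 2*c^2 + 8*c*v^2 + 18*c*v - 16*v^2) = -c + 8*v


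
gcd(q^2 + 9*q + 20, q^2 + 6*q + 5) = q + 5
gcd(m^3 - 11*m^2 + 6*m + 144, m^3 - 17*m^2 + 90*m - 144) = m^2 - 14*m + 48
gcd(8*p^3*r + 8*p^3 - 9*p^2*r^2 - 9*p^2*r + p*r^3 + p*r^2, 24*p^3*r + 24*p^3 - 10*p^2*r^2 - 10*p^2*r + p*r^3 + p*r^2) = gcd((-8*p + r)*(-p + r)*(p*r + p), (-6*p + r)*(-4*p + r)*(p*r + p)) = p*r + p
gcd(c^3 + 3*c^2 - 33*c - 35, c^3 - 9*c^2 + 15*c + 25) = c^2 - 4*c - 5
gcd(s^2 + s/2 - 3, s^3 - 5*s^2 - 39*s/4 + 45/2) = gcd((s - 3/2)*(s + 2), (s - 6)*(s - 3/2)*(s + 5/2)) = s - 3/2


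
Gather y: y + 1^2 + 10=y + 11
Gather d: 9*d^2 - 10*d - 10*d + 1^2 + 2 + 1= 9*d^2 - 20*d + 4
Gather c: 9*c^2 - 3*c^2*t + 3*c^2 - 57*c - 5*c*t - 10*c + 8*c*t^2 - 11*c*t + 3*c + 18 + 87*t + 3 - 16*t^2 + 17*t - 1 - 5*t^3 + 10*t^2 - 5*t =c^2*(12 - 3*t) + c*(8*t^2 - 16*t - 64) - 5*t^3 - 6*t^2 + 99*t + 20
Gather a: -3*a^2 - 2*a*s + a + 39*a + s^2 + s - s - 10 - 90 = -3*a^2 + a*(40 - 2*s) + s^2 - 100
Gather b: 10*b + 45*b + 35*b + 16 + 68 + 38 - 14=90*b + 108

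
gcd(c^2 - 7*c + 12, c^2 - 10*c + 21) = c - 3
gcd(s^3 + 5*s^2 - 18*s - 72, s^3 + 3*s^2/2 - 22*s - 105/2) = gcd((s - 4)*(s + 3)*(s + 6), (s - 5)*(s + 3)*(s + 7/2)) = s + 3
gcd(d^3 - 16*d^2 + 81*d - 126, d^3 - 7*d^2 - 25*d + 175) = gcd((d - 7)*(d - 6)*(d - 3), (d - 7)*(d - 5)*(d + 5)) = d - 7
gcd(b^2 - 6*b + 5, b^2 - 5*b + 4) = b - 1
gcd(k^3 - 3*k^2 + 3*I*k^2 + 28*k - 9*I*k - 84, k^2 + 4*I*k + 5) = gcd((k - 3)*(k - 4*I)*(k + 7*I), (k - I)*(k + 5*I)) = 1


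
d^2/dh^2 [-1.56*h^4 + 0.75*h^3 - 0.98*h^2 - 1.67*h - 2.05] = -18.72*h^2 + 4.5*h - 1.96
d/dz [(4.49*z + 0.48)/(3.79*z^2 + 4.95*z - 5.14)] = (17.0171*z^2 + 22.2255*z - (4.49*z + 0.48)*(7.58*z + 4.95) - 23.0786)/(3.79*z^2 + 4.95*z - 5.14)^2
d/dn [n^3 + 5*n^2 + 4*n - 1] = 3*n^2 + 10*n + 4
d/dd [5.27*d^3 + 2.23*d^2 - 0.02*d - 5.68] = 15.81*d^2 + 4.46*d - 0.02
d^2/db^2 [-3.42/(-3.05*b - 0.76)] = 63.6291/(3.05*b + 0.76)^3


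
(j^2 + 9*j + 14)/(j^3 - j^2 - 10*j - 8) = (j + 7)/(j^2 - 3*j - 4)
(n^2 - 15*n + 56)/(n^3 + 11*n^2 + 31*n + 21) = (n^2 - 15*n + 56)/(n^3 + 11*n^2 + 31*n + 21)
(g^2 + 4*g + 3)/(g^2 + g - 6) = (g + 1)/(g - 2)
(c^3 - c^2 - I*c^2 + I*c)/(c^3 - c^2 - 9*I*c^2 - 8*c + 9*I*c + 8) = c/(c - 8*I)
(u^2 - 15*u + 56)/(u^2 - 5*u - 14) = (u - 8)/(u + 2)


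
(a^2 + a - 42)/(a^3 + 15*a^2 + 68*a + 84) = (a - 6)/(a^2 + 8*a + 12)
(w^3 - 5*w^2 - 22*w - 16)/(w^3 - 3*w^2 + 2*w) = (w^3 - 5*w^2 - 22*w - 16)/(w*(w^2 - 3*w + 2))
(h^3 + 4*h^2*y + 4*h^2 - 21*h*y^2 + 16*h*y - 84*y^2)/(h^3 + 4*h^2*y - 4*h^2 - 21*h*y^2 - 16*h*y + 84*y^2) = (h + 4)/(h - 4)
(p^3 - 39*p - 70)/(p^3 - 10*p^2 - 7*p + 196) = (p^2 + 7*p + 10)/(p^2 - 3*p - 28)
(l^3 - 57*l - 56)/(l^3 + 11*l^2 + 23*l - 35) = (l^2 - 7*l - 8)/(l^2 + 4*l - 5)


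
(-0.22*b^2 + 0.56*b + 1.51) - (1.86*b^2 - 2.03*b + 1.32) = -2.08*b^2 + 2.59*b + 0.19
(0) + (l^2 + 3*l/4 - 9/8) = l^2 + 3*l/4 - 9/8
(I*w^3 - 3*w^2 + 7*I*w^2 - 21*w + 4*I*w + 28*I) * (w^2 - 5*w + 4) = I*w^5 - 3*w^4 + 2*I*w^4 - 6*w^3 - 27*I*w^3 + 93*w^2 + 36*I*w^2 - 84*w - 124*I*w + 112*I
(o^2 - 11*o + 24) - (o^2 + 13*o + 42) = -24*o - 18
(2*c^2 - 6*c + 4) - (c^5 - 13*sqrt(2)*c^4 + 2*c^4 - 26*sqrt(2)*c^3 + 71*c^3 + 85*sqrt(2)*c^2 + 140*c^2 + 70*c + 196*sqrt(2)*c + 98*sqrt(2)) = -c^5 - 2*c^4 + 13*sqrt(2)*c^4 - 71*c^3 + 26*sqrt(2)*c^3 - 138*c^2 - 85*sqrt(2)*c^2 - 196*sqrt(2)*c - 76*c - 98*sqrt(2) + 4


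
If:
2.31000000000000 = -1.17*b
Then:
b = -1.97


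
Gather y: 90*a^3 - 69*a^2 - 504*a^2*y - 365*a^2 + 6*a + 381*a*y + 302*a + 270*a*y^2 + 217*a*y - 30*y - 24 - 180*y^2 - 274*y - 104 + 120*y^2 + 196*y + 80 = 90*a^3 - 434*a^2 + 308*a + y^2*(270*a - 60) + y*(-504*a^2 + 598*a - 108) - 48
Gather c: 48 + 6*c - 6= 6*c + 42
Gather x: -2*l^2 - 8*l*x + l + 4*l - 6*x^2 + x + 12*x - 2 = -2*l^2 + 5*l - 6*x^2 + x*(13 - 8*l) - 2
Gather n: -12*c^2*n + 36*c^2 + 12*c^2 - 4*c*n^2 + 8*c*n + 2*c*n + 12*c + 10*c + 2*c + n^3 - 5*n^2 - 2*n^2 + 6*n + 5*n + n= 48*c^2 + 24*c + n^3 + n^2*(-4*c - 7) + n*(-12*c^2 + 10*c + 12)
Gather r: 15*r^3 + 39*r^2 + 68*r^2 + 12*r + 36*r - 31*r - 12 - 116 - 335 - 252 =15*r^3 + 107*r^2 + 17*r - 715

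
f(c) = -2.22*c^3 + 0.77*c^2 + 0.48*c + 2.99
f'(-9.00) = -552.84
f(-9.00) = 1679.42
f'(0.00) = 0.48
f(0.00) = 2.99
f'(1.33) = -9.25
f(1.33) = -0.23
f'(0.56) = -0.75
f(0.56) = 3.11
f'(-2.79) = -55.66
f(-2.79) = 55.86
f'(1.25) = -8.00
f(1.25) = 0.46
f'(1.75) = -17.22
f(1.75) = -5.71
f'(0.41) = -0.01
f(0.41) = 3.16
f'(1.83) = -19.01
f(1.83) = -7.16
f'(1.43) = -10.94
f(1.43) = -1.24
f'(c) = -6.66*c^2 + 1.54*c + 0.48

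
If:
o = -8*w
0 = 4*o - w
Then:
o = 0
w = 0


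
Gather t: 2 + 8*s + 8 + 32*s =40*s + 10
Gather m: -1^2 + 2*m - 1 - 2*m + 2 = 0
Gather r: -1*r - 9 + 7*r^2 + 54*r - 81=7*r^2 + 53*r - 90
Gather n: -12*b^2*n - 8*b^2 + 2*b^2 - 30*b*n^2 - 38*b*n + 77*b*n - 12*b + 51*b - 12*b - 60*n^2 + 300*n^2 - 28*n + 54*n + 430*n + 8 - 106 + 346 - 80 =-6*b^2 + 27*b + n^2*(240 - 30*b) + n*(-12*b^2 + 39*b + 456) + 168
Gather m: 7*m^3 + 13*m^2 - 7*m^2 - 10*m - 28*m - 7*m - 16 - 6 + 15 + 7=7*m^3 + 6*m^2 - 45*m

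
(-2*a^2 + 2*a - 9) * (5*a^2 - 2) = -10*a^4 + 10*a^3 - 41*a^2 - 4*a + 18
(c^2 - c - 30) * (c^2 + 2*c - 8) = c^4 + c^3 - 40*c^2 - 52*c + 240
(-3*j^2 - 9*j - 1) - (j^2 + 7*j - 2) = -4*j^2 - 16*j + 1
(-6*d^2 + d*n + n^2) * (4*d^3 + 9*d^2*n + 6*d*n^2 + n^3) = -24*d^5 - 50*d^4*n - 23*d^3*n^2 + 9*d^2*n^3 + 7*d*n^4 + n^5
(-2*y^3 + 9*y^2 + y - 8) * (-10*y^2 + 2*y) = 20*y^5 - 94*y^4 + 8*y^3 + 82*y^2 - 16*y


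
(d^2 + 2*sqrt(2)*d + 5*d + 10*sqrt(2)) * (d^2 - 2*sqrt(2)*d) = d^4 + 5*d^3 - 8*d^2 - 40*d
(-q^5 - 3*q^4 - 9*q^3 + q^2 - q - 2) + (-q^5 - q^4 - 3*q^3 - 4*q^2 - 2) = -2*q^5 - 4*q^4 - 12*q^3 - 3*q^2 - q - 4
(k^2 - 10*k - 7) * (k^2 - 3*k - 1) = k^4 - 13*k^3 + 22*k^2 + 31*k + 7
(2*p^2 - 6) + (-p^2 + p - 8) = p^2 + p - 14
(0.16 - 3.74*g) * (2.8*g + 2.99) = -10.472*g^2 - 10.7346*g + 0.4784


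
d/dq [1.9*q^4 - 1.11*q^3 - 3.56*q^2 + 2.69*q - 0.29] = 7.6*q^3 - 3.33*q^2 - 7.12*q + 2.69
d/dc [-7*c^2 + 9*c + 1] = 9 - 14*c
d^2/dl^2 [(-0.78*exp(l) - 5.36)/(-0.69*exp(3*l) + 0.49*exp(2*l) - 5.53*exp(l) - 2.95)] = (1.485432*exp(6*l) + 22.17591*exp(5*l) - 31.652082*exp(4*l) + 27.525644*exp(3*l) - 134.999556*exp(2*l) + 182.180614*exp(l) - 80.65241)*exp(l)/(0.328509*exp(9*l) - 0.699867*exp(8*l) + 8.395506*exp(7*l) - 7.122322*exp(6*l) + 61.301352*exp(5*l) + 24.708852*exp(4*l) + 139.164862*exp(3*l) + 257.84829*exp(2*l) + 144.374475*exp(l) + 25.672375)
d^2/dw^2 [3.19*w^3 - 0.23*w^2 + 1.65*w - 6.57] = 19.14*w - 0.46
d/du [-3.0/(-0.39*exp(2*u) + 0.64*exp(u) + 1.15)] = (1.92 - 2.34*exp(u))*exp(u)/(-0.39*exp(2*u) + 0.64*exp(u) + 1.15)^2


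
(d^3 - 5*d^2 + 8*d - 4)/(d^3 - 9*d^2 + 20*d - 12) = (d - 2)/(d - 6)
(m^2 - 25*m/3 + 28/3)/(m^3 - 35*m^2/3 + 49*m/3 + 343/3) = (3*m - 4)/(3*m^2 - 14*m - 49)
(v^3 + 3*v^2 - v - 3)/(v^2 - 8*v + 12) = (v^3 + 3*v^2 - v - 3)/(v^2 - 8*v + 12)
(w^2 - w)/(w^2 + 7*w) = (w - 1)/(w + 7)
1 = 1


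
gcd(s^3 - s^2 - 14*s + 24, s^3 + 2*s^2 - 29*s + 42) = s^2 - 5*s + 6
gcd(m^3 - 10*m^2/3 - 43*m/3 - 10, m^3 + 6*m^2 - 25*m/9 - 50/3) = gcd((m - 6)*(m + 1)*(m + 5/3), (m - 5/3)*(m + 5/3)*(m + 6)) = m + 5/3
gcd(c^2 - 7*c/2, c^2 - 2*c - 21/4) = c - 7/2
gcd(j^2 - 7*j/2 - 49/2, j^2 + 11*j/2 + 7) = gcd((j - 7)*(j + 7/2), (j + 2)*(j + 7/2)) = j + 7/2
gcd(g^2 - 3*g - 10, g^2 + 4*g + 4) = g + 2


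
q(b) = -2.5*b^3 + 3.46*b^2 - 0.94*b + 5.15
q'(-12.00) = -1163.98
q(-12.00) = 4834.67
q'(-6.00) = -312.46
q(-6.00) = 675.35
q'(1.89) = -14.65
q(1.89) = -1.15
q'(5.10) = -160.72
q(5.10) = -241.28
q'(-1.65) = -32.78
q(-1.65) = 27.35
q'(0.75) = 0.03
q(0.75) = 5.34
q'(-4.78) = -205.38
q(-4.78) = 361.74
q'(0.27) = 0.38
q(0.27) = 5.10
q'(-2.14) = -50.10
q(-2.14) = 47.51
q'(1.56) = -8.40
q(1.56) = 2.61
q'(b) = -7.5*b^2 + 6.92*b - 0.94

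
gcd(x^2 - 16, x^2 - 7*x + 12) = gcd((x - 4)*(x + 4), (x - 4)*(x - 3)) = x - 4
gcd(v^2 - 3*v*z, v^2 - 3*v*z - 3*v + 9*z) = -v + 3*z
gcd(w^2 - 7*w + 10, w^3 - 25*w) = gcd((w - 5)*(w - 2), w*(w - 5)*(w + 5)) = w - 5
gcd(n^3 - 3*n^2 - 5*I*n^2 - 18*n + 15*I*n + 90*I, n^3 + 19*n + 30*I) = n - 5*I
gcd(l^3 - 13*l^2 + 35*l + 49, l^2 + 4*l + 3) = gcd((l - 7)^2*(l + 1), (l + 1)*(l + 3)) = l + 1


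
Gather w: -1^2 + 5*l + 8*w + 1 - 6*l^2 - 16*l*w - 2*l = -6*l^2 + 3*l + w*(8 - 16*l)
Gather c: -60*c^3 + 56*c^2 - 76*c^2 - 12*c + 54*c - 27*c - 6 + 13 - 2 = -60*c^3 - 20*c^2 + 15*c + 5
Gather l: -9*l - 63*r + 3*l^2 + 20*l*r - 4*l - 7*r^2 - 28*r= 3*l^2 + l*(20*r - 13) - 7*r^2 - 91*r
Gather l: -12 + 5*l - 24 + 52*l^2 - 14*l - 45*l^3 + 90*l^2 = -45*l^3 + 142*l^2 - 9*l - 36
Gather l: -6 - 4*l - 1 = -4*l - 7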